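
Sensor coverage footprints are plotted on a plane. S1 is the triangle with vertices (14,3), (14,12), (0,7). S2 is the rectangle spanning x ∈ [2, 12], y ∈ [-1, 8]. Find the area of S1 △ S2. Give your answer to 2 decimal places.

93.23

|S1| = 63, |S2| = 90, |S1∩S2| = 29.8857.
|S1 △ S2| = |S1| + |S2| − 2·|S1∩S2| = 63 + 90 − 59.7714 = 93.23.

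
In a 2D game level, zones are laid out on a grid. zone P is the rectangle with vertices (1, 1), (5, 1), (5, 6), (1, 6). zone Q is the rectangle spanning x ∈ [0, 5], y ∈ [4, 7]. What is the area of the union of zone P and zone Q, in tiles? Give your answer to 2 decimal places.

By inclusion–exclusion:
Individual areas: |zone P| = 20, |zone Q| = 15.
|zone P∩zone Q|: x∈[1,5], y∈[4,6] → 4·2 = 8.
|zone P ∪ zone Q| = 35 − 8 = 27.00.

27.00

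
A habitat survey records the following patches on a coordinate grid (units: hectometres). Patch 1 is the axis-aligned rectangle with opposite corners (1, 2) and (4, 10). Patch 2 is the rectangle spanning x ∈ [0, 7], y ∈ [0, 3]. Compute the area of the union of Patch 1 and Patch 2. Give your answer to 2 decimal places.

42.00

By inclusion–exclusion:
Individual areas: |Patch 1| = 24, |Patch 2| = 21.
|Patch 1∩Patch 2|: x∈[1,4], y∈[2,3] → 3·1 = 3.
|Patch 1 ∪ Patch 2| = 45 − 3 = 42.00.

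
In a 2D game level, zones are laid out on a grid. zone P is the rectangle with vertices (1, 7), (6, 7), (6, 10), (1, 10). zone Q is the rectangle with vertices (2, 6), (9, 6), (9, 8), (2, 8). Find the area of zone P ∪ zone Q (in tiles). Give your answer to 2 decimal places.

25.00

By inclusion–exclusion:
Individual areas: |zone P| = 15, |zone Q| = 14.
|zone P∩zone Q|: x∈[2,6], y∈[7,8] → 4·1 = 4.
|zone P ∪ zone Q| = 29 − 4 = 25.00.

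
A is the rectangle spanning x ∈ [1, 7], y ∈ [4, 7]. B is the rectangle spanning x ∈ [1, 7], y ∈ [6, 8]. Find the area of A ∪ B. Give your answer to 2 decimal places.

By inclusion–exclusion:
Individual areas: |A| = 18, |B| = 12.
|A∩B|: x∈[1,7], y∈[6,7] → 6·1 = 6.
|A ∪ B| = 30 − 6 = 24.00.

24.00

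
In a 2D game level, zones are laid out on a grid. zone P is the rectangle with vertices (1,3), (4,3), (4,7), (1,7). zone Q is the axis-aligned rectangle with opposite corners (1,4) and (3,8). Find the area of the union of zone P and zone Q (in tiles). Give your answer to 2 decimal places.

By inclusion–exclusion:
Individual areas: |zone P| = 12, |zone Q| = 8.
|zone P∩zone Q|: x∈[1,3], y∈[4,7] → 2·3 = 6.
|zone P ∪ zone Q| = 20 − 6 = 14.00.

14.00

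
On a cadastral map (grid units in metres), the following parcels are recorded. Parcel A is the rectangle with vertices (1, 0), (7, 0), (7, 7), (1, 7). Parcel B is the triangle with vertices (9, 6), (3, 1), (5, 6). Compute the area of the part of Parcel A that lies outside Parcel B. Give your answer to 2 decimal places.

|Parcel A| = 42, |Parcel A∩Parcel B| = 8.3333.
|Parcel A ∖ Parcel B| = |Parcel A| − |Parcel A∩Parcel B| = 42 − 8.3333 = 33.67.

33.67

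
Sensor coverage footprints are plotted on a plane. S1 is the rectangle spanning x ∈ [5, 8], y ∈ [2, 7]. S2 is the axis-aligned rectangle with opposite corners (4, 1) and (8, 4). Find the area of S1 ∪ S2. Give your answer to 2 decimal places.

21.00

By inclusion–exclusion:
Individual areas: |S1| = 15, |S2| = 12.
|S1∩S2|: x∈[5,8], y∈[2,4] → 3·2 = 6.
|S1 ∪ S2| = 27 − 6 = 21.00.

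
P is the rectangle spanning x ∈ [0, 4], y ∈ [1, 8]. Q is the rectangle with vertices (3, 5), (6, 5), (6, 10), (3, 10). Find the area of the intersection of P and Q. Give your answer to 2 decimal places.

|P∩Q|: x∈[3,4], y∈[5,8] → 1·3 = 3.

3.00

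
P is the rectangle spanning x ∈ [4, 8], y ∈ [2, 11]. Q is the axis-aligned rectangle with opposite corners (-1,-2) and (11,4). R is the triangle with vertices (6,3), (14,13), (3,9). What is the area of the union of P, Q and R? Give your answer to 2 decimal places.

117.14

By inclusion–exclusion:
Individual areas: |P| = 36, |Q| = 72, |R| = 39.
|P∩Q|: x∈[4,8], y∈[2,4] → 4·2 = 8.
|P∩R| = 21.8636.
|Q∩R| = 0.65.
|P∩Q∩R| = 0.65.
|P ∪ Q ∪ R| = 147 − 30.5136 + 0.65 = 117.14.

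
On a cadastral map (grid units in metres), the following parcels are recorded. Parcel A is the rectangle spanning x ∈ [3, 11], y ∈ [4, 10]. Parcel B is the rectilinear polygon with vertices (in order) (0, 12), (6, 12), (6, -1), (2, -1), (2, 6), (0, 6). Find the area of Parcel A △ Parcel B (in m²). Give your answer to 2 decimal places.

|Parcel A| = 48, |Parcel B| = 64, |Parcel A∩Parcel B| = 18.
|Parcel A △ Parcel B| = |Parcel A| + |Parcel B| − 2·|Parcel A∩Parcel B| = 48 + 64 − 36 = 76.00.

76.00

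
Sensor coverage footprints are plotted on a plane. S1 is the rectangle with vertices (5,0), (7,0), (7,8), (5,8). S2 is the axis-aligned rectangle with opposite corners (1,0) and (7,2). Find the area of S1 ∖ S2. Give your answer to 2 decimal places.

|S1∩S2|: x∈[5,7], y∈[0,2] → 2·2 = 4.
|S1| = 16.
|S1 ∖ S2| = |S1| − |S1∩S2| = 16 − 4 = 12.00.

12.00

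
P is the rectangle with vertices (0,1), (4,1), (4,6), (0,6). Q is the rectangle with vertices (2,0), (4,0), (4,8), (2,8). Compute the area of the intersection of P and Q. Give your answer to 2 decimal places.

10.00

|P∩Q|: x∈[2,4], y∈[1,6] → 2·5 = 10.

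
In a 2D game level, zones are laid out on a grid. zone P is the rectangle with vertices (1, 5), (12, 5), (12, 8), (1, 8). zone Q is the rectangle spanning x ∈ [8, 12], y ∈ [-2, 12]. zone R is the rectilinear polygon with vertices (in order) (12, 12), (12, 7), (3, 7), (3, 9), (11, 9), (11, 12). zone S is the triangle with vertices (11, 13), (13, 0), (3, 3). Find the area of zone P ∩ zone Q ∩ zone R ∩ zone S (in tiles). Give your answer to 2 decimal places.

The intersection is the polygon with vertices (11.769,8), (11.923,7), (8,7), (8,8).
By the shoelace formula its area is 3.85.

3.85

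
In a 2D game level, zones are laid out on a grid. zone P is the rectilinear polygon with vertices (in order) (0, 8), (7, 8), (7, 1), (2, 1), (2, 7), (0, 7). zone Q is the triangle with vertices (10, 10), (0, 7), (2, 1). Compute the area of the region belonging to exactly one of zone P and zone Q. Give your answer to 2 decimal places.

27.46

|zone P| = 37, |zone Q| = 33, |zone P∩zone Q| = 21.2708.
|zone P △ zone Q| = |zone P| + |zone Q| − 2·|zone P∩zone Q| = 37 + 33 − 42.5417 = 27.46.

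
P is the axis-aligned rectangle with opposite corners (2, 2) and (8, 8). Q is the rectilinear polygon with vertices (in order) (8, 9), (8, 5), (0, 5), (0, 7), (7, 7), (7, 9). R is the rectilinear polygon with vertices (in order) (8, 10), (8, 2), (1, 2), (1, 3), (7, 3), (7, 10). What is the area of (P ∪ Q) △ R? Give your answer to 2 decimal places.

31.00

|P ∪ Q| = 41.
|(P ∪ Q) ∩ R| = 12.
|(P ∪ Q) △ R| = 41 + 14 − 24 = 31.00.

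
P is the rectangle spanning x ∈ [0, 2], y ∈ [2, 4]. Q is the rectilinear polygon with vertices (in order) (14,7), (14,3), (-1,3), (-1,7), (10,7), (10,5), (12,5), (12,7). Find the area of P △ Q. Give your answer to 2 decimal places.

56.00

|P| = 4, |Q| = 56, |P∩Q| = 2.
|P △ Q| = |P| + |Q| − 2·|P∩Q| = 4 + 56 − 4 = 56.00.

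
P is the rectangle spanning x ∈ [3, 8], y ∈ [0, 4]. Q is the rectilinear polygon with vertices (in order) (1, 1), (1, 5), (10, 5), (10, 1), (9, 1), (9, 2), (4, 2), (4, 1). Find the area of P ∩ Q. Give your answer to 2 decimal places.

The intersection is the polygon with vertices (3,4), (8,4), (8,2), (4,2), (4,1), (3,1).
By the shoelace formula its area is 11.00.

11.00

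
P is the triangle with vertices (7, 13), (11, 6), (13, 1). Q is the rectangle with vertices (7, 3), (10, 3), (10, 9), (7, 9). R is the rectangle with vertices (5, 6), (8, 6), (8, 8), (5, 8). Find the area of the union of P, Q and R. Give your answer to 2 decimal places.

By inclusion–exclusion:
Individual areas: |P| = 3, |Q| = 18, |R| = 6.
|P∩Q| = 0.5536.
|P∩R| = 0.
|Q∩R|: x∈[7,8], y∈[6,8] → 1·2 = 2.
|P∩Q∩R| = 0.
|P ∪ Q ∪ R| = 27 − 2.5536 + 0 = 24.45.

24.45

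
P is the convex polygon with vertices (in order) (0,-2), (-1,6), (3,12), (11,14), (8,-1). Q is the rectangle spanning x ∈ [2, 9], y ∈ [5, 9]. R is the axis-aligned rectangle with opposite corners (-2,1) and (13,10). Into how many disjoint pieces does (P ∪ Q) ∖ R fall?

2

(P ∪ Q) ∖ R splits into 2 disjoint pieces (area 23.7333, area 20.9625).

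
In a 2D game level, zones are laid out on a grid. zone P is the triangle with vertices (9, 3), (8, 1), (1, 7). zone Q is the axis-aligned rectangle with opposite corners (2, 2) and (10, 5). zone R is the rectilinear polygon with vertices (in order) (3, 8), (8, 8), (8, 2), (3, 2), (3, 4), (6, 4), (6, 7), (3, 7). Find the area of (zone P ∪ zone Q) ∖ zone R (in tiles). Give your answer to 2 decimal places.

14.50

|zone P ∪ zone Q| = 26.5.
|(zone P ∪ zone Q) ∩ zone R| = 12.
|(zone P ∪ zone Q) ∖ zone R| = 26.5 − 12 = 14.50.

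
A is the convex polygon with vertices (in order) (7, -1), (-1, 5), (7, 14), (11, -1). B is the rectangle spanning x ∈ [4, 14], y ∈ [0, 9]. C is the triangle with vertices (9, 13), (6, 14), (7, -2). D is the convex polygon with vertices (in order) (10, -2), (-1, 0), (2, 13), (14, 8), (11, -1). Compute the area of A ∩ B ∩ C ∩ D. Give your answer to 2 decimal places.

The intersection is the polygon with vertices (8.422,8.667), (7.267,0), (6.875,0), (6.312,9), (8.333,9).
By the shoelace formula its area is 11.43.

11.43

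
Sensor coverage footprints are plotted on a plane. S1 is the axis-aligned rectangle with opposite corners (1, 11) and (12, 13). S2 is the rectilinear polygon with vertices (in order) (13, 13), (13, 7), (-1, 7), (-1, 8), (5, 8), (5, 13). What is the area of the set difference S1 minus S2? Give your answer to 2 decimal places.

8.00

|S1| = 22, |S1∩S2| = 14.
|S1 ∖ S2| = |S1| − |S1∩S2| = 22 − 14 = 8.00.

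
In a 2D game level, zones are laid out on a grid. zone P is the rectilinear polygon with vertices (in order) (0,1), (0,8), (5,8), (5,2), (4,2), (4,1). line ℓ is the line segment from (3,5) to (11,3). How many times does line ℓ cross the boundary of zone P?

1

The segment meets the boundary at (5,4.5).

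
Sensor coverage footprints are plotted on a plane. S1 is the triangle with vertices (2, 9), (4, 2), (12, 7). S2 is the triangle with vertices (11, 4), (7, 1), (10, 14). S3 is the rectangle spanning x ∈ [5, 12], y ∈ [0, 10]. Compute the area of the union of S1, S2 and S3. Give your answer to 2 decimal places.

85.43

By inclusion–exclusion:
Individual areas: |S1| = 33, |S2| = 21.5, |S3| = 70.
|S1∩S2| = 5.353.
|S1∩S3| = 20.2125.
|S2∩S3| = 18.8538.
|S1∩S2∩S3| = 5.353.
|S1 ∪ S2 ∪ S3| = 124.5 − 44.4194 + 5.353 = 85.43.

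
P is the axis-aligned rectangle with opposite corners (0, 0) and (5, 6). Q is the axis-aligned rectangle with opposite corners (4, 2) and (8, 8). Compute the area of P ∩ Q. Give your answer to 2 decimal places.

|P∩Q|: x∈[4,5], y∈[2,6] → 1·4 = 4.

4.00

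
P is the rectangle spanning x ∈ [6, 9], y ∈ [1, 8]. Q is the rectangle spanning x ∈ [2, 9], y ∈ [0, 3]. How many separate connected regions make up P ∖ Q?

P ∖ Q is a single connected region.

1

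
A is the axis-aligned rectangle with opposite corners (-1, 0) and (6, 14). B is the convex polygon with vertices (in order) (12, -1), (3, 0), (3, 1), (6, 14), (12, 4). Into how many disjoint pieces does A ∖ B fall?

A ∖ B is a single connected region.

1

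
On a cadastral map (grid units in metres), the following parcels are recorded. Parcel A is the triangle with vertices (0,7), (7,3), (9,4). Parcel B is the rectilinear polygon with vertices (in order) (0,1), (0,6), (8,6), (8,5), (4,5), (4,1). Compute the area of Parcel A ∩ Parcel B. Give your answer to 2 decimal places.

1.95

The intersection is the polygon with vertices (1.75,6), (3,6), (6,5), (4,5), (4,4.714).
By the shoelace formula its area is 1.95.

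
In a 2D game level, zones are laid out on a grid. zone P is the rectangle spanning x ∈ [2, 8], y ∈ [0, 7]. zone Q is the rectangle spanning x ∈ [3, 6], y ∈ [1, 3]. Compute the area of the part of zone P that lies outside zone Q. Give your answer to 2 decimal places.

36.00

|zone P∩zone Q|: x∈[3,6], y∈[1,3] → 3·2 = 6.
|zone P| = 42.
|zone P ∖ zone Q| = |zone P| − |zone P∩zone Q| = 42 − 6 = 36.00.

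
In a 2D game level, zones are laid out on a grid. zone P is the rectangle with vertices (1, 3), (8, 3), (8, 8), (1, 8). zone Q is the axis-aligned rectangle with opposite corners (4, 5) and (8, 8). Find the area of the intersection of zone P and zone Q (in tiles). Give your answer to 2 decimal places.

12.00

|zone P∩zone Q|: x∈[4,8], y∈[5,8] → 4·3 = 12.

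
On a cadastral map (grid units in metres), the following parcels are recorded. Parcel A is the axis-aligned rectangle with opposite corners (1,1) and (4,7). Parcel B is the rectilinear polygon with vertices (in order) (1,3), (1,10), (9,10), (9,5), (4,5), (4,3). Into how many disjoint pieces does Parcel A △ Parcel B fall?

2

Parcel A △ Parcel B splits into 2 disjoint pieces (area 6, area 34).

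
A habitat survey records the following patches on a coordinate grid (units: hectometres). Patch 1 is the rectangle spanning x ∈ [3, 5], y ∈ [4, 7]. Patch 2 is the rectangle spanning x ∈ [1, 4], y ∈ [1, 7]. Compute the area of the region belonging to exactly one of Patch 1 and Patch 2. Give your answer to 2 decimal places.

18.00

|Patch 1∩Patch 2|: x∈[3,4], y∈[4,7] → 1·3 = 3.
|Patch 1 △ Patch 2| = |Patch 1| + |Patch 2| − 2·|Patch 1∩Patch 2| = 6 + 18 − 6 = 18.00.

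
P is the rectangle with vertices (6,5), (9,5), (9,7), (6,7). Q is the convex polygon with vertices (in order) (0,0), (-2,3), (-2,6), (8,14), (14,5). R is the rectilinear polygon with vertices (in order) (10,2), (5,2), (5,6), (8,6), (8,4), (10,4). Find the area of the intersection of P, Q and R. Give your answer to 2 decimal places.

The intersection is the polygon with vertices (6,6), (8,6), (8,5), (6,5).
By the shoelace formula its area is 2.00.

2.00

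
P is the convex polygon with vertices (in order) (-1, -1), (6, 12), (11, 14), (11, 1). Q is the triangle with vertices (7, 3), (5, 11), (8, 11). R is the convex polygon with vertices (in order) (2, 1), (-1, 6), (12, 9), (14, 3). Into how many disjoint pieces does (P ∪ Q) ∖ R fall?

(P ∪ Q) ∖ R splits into 2 disjoint pieces (area 30.0839, area 19.2973).

2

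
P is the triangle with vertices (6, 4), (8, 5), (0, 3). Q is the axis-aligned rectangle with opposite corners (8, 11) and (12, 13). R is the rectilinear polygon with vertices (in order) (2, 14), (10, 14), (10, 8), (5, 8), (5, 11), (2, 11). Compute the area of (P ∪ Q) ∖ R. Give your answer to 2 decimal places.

|P ∪ Q| = 10.
|(P ∪ Q) ∩ R| = 4.
|(P ∪ Q) ∖ R| = 10 − 4 = 6.00.

6.00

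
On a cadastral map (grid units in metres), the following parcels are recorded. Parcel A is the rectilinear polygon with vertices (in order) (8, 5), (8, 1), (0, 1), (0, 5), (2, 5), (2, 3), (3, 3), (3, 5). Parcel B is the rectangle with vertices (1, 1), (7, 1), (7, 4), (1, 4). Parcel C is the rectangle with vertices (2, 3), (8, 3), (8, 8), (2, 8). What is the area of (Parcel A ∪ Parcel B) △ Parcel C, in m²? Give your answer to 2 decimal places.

|Parcel A ∪ Parcel B| = 31.
|(Parcel A ∪ Parcel B) ∩ Parcel C| = 11.
|(Parcel A ∪ Parcel B) △ Parcel C| = 31 + 30 − 22 = 39.00.

39.00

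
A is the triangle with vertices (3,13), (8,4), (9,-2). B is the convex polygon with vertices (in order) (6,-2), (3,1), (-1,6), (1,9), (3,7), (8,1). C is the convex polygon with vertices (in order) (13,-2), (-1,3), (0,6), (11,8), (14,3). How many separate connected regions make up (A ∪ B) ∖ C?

(A ∪ B) ∖ C splits into 4 disjoint pieces (area 0.2954, area 6.4727, area 6.6978, area 2.7435).

4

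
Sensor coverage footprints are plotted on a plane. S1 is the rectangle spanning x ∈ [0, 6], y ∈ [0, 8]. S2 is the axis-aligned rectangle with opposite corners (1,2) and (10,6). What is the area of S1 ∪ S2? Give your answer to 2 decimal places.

By inclusion–exclusion:
Individual areas: |S1| = 48, |S2| = 36.
|S1∩S2|: x∈[1,6], y∈[2,6] → 5·4 = 20.
|S1 ∪ S2| = 84 − 20 = 64.00.

64.00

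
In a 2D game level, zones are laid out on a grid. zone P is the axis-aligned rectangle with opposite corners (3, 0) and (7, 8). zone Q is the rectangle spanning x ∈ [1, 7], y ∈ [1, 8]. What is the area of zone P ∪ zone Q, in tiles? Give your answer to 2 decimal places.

By inclusion–exclusion:
Individual areas: |zone P| = 32, |zone Q| = 42.
|zone P∩zone Q|: x∈[3,7], y∈[1,8] → 4·7 = 28.
|zone P ∪ zone Q| = 74 − 28 = 46.00.

46.00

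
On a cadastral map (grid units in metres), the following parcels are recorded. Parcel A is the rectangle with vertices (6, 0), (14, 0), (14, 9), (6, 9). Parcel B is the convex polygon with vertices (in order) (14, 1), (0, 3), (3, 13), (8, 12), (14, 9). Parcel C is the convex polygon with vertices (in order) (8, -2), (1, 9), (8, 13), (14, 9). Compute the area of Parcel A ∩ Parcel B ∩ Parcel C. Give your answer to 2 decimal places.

The intersection is the polygon with vertices (6,2.143), (6,9), (14,9), (9.952,1.578).
By the shoelace formula its area is 43.24.

43.24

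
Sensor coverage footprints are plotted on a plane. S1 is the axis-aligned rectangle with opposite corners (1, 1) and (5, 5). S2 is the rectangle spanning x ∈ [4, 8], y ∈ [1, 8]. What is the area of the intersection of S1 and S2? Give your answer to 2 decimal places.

4.00

|S1∩S2|: x∈[4,5], y∈[1,5] → 1·4 = 4.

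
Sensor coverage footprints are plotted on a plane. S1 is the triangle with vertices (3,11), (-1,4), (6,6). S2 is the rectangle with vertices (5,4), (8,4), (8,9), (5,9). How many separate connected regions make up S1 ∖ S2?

S1 ∖ S2 is a single connected region.

1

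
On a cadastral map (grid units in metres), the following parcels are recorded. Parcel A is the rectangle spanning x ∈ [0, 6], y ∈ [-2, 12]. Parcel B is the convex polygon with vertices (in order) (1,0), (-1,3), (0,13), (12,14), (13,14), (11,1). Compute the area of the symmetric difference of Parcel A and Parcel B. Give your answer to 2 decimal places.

105.00

|Parcel A| = 84, |Parcel B| = 161, |Parcel A∩Parcel B| = 70.
|Parcel A △ Parcel B| = |Parcel A| + |Parcel B| − 2·|Parcel A∩Parcel B| = 84 + 161 − 140 = 105.00.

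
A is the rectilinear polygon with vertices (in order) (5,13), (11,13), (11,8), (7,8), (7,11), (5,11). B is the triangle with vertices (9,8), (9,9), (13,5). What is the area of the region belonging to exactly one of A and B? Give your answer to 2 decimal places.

|A| = 24, |B| = 2, |A∩B| = 0.5.
|A △ B| = |A| + |B| − 2·|A∩B| = 24 + 2 − 1 = 25.00.

25.00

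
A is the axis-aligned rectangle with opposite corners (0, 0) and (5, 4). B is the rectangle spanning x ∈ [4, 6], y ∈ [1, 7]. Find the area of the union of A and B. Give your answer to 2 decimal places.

29.00

By inclusion–exclusion:
Individual areas: |A| = 20, |B| = 12.
|A∩B|: x∈[4,5], y∈[1,4] → 1·3 = 3.
|A ∪ B| = 32 − 3 = 29.00.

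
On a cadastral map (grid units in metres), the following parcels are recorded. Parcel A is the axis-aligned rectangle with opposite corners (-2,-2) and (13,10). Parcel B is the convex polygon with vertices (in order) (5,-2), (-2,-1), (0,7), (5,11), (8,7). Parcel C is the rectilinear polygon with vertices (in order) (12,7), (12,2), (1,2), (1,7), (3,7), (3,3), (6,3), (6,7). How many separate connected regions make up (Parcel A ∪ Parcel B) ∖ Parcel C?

(Parcel A ∪ Parcel B) ∖ Parcel C is a single connected region.

1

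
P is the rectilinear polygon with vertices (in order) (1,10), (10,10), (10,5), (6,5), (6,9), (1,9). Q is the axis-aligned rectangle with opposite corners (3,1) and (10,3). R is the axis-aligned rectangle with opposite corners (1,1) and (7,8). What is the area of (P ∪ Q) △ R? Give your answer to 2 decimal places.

59.00

|P ∪ Q| = 39.
|(P ∪ Q) ∩ R| = 11.
|(P ∪ Q) △ R| = 39 + 42 − 22 = 59.00.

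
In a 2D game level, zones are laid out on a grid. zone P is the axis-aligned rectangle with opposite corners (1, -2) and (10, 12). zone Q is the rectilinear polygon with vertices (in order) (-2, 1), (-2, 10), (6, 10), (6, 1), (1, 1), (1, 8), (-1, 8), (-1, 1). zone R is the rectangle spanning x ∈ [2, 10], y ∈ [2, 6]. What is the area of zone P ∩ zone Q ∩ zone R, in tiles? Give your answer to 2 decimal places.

The intersection is the polygon with vertices (6,2), (2,2), (2,6), (6,6).
By the shoelace formula its area is 16.00.

16.00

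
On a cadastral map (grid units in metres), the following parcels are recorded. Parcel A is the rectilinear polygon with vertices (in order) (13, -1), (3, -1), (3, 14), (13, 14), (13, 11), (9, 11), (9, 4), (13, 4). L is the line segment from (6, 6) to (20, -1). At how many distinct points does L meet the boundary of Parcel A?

The segment meets the boundary at (13,2.5), (10,4), (9,4.5).

3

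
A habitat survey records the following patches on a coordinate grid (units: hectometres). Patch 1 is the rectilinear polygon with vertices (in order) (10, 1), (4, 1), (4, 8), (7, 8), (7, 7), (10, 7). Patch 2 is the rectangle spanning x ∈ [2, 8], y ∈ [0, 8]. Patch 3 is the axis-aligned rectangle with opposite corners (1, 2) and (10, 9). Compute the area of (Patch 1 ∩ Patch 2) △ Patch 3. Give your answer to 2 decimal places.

44.00

|Patch 1 ∩ Patch 2| = 27.
|(Patch 1 ∩ Patch 2) ∩ Patch 3| = 23.
|(Patch 1 ∩ Patch 2) △ Patch 3| = 27 + 63 − 46 = 44.00.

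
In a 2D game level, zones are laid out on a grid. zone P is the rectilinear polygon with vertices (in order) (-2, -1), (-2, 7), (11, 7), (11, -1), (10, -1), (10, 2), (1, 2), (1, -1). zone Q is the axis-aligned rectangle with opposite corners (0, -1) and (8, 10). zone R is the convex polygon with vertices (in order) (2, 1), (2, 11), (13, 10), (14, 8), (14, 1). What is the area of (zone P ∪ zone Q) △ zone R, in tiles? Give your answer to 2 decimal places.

94.50

|zone P ∪ zone Q| = 122.
|(zone P ∪ zone Q) ∩ zone R| = 70.
|(zone P ∪ zone Q) △ zone R| = 122 + 112.5 − 140 = 94.50.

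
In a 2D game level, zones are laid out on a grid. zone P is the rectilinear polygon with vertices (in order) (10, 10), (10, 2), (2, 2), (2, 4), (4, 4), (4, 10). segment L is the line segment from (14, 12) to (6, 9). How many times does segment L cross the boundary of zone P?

1

The segment meets the boundary at (8.667,10).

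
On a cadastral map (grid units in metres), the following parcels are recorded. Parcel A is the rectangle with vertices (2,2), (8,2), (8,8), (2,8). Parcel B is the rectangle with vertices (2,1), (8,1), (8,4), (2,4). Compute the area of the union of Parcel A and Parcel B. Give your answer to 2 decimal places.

42.00

By inclusion–exclusion:
Individual areas: |Parcel A| = 36, |Parcel B| = 18.
|Parcel A∩Parcel B|: x∈[2,8], y∈[2,4] → 6·2 = 12.
|Parcel A ∪ Parcel B| = 54 − 12 = 42.00.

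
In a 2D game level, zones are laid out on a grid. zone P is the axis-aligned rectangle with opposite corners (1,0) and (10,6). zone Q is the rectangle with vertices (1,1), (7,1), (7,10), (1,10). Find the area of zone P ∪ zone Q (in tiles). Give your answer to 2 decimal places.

By inclusion–exclusion:
Individual areas: |zone P| = 54, |zone Q| = 54.
|zone P∩zone Q|: x∈[1,7], y∈[1,6] → 6·5 = 30.
|zone P ∪ zone Q| = 108 − 30 = 78.00.

78.00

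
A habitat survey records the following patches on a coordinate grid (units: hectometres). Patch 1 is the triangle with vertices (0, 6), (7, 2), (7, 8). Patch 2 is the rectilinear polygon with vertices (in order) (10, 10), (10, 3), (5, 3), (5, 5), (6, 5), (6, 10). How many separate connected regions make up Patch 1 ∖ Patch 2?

Patch 1 ∖ Patch 2 splits into 2 disjoint pieces (area 13.2857, area 0.875).

2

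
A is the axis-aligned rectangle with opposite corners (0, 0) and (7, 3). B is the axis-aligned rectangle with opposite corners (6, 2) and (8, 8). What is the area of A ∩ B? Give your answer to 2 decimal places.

1.00

|A∩B|: x∈[6,7], y∈[2,3] → 1·1 = 1.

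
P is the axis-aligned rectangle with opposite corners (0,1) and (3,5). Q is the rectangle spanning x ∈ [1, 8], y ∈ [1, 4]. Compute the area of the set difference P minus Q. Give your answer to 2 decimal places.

6.00

|P∩Q|: x∈[1,3], y∈[1,4] → 2·3 = 6.
|P| = 12.
|P ∖ Q| = |P| − |P∩Q| = 12 − 6 = 6.00.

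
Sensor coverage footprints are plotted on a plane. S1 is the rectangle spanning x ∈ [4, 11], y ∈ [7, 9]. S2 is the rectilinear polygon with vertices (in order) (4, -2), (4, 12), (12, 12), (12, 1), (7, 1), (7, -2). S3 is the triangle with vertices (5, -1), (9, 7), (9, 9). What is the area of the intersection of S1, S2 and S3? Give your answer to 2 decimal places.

The intersection is the polygon with vertices (8.2,7), (9,9), (9,7).
By the shoelace formula its area is 0.80.

0.80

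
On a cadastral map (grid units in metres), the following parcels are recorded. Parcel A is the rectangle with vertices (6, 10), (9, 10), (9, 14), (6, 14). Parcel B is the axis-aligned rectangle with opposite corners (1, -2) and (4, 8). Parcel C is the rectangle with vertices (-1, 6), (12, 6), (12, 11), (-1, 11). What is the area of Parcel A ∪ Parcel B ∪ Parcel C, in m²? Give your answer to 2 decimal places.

98.00

By inclusion–exclusion:
Individual areas: |Parcel A| = 12, |Parcel B| = 30, |Parcel C| = 65.
|Parcel A∩Parcel B| = 0 (no overlap).
|Parcel A∩Parcel C|: x∈[6,9], y∈[10,11] → 3·1 = 3.
|Parcel B∩Parcel C|: x∈[1,4], y∈[6,8] → 3·2 = 6.
|Parcel A∩Parcel B∩Parcel C| = 0.
|Parcel A ∪ Parcel B ∪ Parcel C| = 107 − 9 + 0 = 98.00.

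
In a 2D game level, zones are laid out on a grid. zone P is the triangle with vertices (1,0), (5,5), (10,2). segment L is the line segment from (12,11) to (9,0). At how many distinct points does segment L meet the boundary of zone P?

The segment meets the boundary at (9.516,1.892), (9.609,2.234).

2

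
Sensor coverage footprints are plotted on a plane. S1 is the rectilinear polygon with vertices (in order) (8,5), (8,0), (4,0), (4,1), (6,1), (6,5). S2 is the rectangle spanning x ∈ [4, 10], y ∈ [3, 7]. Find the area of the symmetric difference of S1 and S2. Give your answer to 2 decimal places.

|S1| = 12, |S2| = 24, |S1∩S2| = 4.
|S1 △ S2| = |S1| + |S2| − 2·|S1∩S2| = 12 + 24 − 8 = 28.00.

28.00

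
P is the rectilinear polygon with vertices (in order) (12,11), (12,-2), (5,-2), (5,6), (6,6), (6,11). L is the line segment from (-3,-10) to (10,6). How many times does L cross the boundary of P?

1

The segment meets the boundary at (5,-0.154).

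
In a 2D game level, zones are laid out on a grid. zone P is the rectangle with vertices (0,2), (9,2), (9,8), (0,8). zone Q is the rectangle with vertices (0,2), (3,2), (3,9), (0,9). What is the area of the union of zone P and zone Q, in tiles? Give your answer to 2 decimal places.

By inclusion–exclusion:
Individual areas: |zone P| = 54, |zone Q| = 21.
|zone P∩zone Q|: x∈[0,3], y∈[2,8] → 3·6 = 18.
|zone P ∪ zone Q| = 75 − 18 = 57.00.

57.00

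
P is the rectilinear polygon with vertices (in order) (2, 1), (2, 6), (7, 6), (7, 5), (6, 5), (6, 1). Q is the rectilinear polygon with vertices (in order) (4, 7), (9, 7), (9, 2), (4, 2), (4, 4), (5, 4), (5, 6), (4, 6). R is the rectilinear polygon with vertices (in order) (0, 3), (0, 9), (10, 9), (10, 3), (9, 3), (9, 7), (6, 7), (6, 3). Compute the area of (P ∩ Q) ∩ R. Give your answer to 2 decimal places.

4.00

|P ∩ Q| = 7.
|(P ∩ Q) ∩ R| = 4.00.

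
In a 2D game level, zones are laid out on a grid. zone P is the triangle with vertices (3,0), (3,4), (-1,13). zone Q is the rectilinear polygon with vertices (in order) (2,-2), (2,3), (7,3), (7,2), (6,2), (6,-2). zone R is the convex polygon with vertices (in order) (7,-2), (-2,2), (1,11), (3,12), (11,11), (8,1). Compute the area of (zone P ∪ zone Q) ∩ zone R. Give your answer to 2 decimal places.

|zone P ∪ zone Q| = 27.6154.
|(zone P ∪ zone Q) ∩ zone R| = 21.31.

21.31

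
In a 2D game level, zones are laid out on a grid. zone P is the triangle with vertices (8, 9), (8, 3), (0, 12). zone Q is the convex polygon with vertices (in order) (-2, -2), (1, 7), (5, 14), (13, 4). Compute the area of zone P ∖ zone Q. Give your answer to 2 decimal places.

|zone P| = 24, |zone P∩zone Q| = 21.2033.
|zone P ∖ zone Q| = |zone P| − |zone P∩zone Q| = 24 − 21.2033 = 2.80.

2.80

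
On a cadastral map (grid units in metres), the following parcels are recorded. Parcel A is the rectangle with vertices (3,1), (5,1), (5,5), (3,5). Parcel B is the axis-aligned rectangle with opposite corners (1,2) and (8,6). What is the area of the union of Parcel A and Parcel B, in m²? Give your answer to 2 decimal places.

By inclusion–exclusion:
Individual areas: |Parcel A| = 8, |Parcel B| = 28.
|Parcel A∩Parcel B|: x∈[3,5], y∈[2,5] → 2·3 = 6.
|Parcel A ∪ Parcel B| = 36 − 6 = 30.00.

30.00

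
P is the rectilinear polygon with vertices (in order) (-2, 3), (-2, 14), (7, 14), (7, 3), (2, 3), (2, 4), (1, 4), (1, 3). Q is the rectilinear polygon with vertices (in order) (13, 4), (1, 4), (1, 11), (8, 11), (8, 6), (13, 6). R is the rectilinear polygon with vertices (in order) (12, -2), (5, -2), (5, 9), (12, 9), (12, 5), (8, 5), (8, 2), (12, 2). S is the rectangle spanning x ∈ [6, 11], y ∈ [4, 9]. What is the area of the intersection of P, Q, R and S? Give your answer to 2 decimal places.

The intersection is the polygon with vertices (7,9), (7,4), (6,4), (6,9).
By the shoelace formula its area is 5.00.

5.00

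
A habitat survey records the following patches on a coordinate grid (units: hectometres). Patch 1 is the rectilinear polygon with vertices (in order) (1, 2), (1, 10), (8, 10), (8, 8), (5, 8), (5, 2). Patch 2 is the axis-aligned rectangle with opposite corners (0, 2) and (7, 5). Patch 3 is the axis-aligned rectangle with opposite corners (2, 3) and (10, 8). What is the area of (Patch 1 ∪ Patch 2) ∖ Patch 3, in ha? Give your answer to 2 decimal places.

|Patch 1 ∪ Patch 2| = 47.
|(Patch 1 ∪ Patch 2) ∩ Patch 3| = 19.
|(Patch 1 ∪ Patch 2) ∖ Patch 3| = 47 − 19 = 28.00.

28.00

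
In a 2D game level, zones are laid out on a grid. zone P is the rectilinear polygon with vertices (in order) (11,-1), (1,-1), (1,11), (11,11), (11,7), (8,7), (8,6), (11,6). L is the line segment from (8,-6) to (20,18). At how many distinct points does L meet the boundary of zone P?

The segment meets the boundary at (11,0), (10.5,-1).

2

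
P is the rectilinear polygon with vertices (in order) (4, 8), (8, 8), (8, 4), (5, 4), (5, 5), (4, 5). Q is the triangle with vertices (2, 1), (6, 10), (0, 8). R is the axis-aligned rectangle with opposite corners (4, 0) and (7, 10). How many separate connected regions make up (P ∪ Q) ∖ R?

2

(P ∪ Q) ∖ R splits into 2 disjoint pieces (area 4, area 19.1667).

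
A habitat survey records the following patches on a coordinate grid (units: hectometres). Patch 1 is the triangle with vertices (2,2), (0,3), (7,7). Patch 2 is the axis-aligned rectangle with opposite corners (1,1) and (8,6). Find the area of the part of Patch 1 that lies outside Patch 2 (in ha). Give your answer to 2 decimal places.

0.91

|Patch 1| = 7.5, |Patch 1∩Patch 2| = 6.5893.
|Patch 1 ∖ Patch 2| = |Patch 1| − |Patch 1∩Patch 2| = 7.5 − 6.5893 = 0.91.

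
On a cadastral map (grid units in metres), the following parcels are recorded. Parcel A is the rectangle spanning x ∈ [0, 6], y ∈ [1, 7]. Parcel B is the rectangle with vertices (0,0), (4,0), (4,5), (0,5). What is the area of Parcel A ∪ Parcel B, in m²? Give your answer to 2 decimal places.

40.00

By inclusion–exclusion:
Individual areas: |Parcel A| = 36, |Parcel B| = 20.
|Parcel A∩Parcel B|: x∈[0,4], y∈[1,5] → 4·4 = 16.
|Parcel A ∪ Parcel B| = 56 − 16 = 40.00.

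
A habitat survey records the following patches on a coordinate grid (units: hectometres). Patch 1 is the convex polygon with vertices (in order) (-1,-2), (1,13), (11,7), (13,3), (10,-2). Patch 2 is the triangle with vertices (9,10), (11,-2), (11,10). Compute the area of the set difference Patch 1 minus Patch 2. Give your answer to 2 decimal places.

134.18

|Patch 1| = 141.5, |Patch 1∩Patch 2| = 7.3188.
|Patch 1 ∖ Patch 2| = |Patch 1| − |Patch 1∩Patch 2| = 141.5 − 7.3188 = 134.18.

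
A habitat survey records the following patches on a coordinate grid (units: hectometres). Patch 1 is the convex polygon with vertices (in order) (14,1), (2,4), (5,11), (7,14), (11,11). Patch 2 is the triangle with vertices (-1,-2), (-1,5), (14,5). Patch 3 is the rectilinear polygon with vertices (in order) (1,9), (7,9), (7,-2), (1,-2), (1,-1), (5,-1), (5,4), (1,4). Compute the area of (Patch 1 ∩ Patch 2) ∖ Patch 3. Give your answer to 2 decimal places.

11.54

|Patch 1 ∩ Patch 2| = 18.3282.
|(Patch 1 ∩ Patch 2) ∩ Patch 3| = 6.7857.
|(Patch 1 ∩ Patch 2) ∖ Patch 3| = 18.3282 − 6.7857 = 11.54.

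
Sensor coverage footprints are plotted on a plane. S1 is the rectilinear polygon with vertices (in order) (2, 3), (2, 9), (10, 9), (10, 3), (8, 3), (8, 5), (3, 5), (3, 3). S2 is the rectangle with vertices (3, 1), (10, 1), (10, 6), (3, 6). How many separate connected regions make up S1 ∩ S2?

S1 ∩ S2 is a single connected region.

1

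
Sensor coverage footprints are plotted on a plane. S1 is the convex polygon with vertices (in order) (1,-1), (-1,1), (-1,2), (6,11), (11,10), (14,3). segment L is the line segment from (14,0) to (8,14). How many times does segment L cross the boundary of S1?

2

The segment meets the boundary at (9.594,10.281), (12.864,2.65).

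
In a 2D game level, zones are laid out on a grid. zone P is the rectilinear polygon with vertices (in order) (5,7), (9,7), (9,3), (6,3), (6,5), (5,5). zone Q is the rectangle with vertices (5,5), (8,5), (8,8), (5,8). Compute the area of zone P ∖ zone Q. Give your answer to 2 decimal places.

8.00

|zone P| = 14, |zone P∩zone Q| = 6.
|zone P ∖ zone Q| = |zone P| − |zone P∩zone Q| = 14 − 6 = 8.00.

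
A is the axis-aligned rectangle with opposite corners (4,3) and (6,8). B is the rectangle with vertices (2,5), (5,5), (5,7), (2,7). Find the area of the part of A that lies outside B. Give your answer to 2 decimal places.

|A∩B|: x∈[4,5], y∈[5,7] → 1·2 = 2.
|A| = 10.
|A ∖ B| = |A| − |A∩B| = 10 − 2 = 8.00.

8.00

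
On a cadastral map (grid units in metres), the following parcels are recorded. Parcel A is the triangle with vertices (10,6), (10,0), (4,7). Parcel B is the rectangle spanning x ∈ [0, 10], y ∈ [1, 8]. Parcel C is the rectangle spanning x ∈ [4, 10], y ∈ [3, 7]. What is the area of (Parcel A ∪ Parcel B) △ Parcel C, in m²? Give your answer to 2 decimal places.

|Parcel A ∪ Parcel B| = 70.4286.
|(Parcel A ∪ Parcel B) ∩ Parcel C| = 24.
|(Parcel A ∪ Parcel B) △ Parcel C| = 70.4286 + 24 − 48 = 46.43.

46.43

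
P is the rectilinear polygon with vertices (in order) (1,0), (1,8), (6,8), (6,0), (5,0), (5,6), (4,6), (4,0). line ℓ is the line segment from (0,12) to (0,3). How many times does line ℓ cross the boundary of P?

The segment lies entirely outside P and never meets its boundary.

0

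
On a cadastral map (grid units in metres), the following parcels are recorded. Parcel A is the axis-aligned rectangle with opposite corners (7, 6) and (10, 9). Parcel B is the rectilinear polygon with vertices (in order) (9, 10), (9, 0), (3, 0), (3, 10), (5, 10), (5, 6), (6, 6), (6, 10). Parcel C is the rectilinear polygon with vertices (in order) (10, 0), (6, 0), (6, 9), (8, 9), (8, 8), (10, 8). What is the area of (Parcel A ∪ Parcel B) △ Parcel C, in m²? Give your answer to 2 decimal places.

|Parcel A ∪ Parcel B| = 59.
|(Parcel A ∪ Parcel B) ∩ Parcel C| = 28.
|(Parcel A ∪ Parcel B) △ Parcel C| = 59 + 34 − 56 = 37.00.

37.00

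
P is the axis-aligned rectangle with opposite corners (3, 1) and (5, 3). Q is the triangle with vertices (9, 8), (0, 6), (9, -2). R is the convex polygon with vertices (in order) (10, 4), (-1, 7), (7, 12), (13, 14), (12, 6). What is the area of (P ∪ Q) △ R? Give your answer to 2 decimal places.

|P ∪ Q| = 47.8264.
|(P ∪ Q) ∩ R| = 14.0343.
|(P ∪ Q) △ R| = 47.8264 + 73.5 − 28.0686 = 93.26.

93.26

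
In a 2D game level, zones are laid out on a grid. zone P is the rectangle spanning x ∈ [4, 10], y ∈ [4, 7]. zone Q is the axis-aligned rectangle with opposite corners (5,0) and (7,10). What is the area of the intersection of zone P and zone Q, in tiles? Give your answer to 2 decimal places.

|zone P∩zone Q|: x∈[5,7], y∈[4,7] → 2·3 = 6.

6.00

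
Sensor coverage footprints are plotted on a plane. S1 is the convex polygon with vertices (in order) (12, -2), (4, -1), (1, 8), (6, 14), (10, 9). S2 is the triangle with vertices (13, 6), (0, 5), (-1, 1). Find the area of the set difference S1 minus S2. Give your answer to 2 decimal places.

94.60

|S1| = 109.5, |S1∩S2| = 14.8981.
|S1 ∖ S2| = |S1| − |S1∩S2| = 109.5 − 14.8981 = 94.60.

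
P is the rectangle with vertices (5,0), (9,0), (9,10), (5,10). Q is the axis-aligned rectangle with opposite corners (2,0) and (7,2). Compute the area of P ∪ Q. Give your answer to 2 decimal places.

46.00

By inclusion–exclusion:
Individual areas: |P| = 40, |Q| = 10.
|P∩Q|: x∈[5,7], y∈[0,2] → 2·2 = 4.
|P ∪ Q| = 50 − 4 = 46.00.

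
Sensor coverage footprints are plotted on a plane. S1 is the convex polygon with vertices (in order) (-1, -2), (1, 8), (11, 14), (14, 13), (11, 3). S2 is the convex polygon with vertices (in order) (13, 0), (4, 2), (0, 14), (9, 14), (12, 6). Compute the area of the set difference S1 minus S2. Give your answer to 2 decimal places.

50.09

|S1| = 126.5, |S1∩S2| = 76.4055.
|S1 ∖ S2| = |S1| − |S1∩S2| = 126.5 − 76.4055 = 50.09.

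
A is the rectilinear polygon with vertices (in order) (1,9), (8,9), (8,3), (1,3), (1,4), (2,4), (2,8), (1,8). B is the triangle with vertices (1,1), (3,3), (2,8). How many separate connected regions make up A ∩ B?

1

A ∩ B is a single connected region.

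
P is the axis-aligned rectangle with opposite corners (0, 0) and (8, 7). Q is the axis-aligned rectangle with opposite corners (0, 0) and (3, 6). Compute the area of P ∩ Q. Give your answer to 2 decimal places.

|P∩Q|: x∈[0,3], y∈[0,6] → 3·6 = 18.

18.00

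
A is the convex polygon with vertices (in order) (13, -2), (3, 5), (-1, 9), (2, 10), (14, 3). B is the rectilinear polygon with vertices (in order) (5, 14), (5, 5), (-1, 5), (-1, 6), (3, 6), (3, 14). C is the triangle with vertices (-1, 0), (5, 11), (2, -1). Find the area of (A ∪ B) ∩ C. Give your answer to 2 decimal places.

5.39

The region (A ∪ B) ∩ C is the polygon with vertices (1.727,5), (5,11), (3.425,4.702), (3,5).
By the shoelace formula its area is 5.39.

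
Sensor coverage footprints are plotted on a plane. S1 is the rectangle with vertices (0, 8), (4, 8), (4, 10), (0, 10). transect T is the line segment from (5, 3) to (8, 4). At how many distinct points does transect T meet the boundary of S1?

0

The segment lies entirely outside S1 and never meets its boundary.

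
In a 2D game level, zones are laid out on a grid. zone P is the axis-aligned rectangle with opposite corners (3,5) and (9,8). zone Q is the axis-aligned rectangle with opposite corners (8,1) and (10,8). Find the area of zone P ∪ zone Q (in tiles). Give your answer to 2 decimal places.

29.00

By inclusion–exclusion:
Individual areas: |zone P| = 18, |zone Q| = 14.
|zone P∩zone Q|: x∈[8,9], y∈[5,8] → 1·3 = 3.
|zone P ∪ zone Q| = 32 − 3 = 29.00.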